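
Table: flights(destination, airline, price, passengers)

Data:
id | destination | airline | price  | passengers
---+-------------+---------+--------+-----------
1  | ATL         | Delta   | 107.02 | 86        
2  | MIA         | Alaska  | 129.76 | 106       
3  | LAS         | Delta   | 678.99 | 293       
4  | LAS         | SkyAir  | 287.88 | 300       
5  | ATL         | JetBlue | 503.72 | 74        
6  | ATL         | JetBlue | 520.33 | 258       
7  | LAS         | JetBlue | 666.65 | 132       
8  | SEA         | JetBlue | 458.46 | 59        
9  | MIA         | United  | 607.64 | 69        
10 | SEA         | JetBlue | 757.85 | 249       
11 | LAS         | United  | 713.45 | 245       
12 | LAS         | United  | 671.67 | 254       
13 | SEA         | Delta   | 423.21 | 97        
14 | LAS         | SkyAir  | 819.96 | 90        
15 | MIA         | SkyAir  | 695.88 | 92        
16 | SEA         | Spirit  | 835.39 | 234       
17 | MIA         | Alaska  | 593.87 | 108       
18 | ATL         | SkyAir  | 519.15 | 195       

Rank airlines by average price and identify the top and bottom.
SELECT airline, AVG(price)
FROM flights
GROUP BY airline
ORDER BY AVG(price)

All groups:
  Alaska: 361.82
  Delta: 403.07
  SkyAir: 580.72
  JetBlue: 581.40
  United: 664.25
  Spirit: 835.39

Highest: Spirit (835.39)
Lowest: Alaska (361.82)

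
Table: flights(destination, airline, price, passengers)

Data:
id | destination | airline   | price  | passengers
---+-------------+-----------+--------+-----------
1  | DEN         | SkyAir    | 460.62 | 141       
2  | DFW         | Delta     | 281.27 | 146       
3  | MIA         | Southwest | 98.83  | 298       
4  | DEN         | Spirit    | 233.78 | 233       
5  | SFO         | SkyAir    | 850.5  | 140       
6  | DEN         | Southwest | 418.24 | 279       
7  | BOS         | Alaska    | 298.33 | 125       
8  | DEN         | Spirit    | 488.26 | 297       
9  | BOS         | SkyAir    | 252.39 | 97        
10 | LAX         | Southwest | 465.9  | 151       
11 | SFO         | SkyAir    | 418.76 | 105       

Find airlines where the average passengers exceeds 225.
SELECT airline, AVG(passengers)
FROM flights
GROUP BY airline
HAVING AVG(passengers) > 225

Result:
  Southwest: avg=242.67
  Spirit: avg=265.00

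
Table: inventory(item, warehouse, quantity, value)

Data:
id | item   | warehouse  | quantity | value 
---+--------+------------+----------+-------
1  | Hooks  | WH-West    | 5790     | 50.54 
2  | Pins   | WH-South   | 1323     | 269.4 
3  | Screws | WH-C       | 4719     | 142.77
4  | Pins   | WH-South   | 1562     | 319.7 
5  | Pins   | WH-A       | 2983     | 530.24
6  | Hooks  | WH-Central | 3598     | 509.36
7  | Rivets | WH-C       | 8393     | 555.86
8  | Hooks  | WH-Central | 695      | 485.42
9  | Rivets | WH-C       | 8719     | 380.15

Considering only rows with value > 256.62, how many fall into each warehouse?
SELECT warehouse, COUNT(*)
FROM inventory
WHERE value > 256.62
GROUP BY warehouse

Note: WHERE filters rows before grouping.

Result:
  WH-A: 1
  WH-C: 2
  WH-Central: 2
  WH-South: 2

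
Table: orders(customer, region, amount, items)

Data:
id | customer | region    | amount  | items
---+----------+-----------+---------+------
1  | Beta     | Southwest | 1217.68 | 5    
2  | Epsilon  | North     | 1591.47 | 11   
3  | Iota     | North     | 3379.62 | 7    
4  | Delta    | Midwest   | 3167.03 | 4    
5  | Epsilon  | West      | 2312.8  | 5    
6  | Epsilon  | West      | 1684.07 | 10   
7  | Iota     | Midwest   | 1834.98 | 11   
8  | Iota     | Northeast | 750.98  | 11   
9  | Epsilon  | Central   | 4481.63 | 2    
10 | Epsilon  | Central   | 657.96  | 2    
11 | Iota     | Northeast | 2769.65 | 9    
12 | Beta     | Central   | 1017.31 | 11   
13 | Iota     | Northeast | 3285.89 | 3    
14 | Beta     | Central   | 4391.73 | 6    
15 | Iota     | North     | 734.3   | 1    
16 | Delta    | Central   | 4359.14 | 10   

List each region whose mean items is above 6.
SELECT region, AVG(items)
FROM orders
GROUP BY region
HAVING AVG(items) > 6

Result:
  Central: avg=6.20
  Midwest: avg=7.50
  North: avg=6.33
  Northeast: avg=7.67
  West: avg=7.50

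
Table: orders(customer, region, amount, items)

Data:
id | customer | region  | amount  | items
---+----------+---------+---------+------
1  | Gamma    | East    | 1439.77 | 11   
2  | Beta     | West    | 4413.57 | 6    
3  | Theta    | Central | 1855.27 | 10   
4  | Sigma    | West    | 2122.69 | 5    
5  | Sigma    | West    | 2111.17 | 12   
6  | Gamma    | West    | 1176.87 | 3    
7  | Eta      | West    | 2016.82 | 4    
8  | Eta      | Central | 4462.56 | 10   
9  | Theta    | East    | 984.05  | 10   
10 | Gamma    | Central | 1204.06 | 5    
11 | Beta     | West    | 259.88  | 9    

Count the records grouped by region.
SELECT region, COUNT(*) as count
FROM orders
GROUP BY region

Result:
  Central: 3
  East: 2
  West: 6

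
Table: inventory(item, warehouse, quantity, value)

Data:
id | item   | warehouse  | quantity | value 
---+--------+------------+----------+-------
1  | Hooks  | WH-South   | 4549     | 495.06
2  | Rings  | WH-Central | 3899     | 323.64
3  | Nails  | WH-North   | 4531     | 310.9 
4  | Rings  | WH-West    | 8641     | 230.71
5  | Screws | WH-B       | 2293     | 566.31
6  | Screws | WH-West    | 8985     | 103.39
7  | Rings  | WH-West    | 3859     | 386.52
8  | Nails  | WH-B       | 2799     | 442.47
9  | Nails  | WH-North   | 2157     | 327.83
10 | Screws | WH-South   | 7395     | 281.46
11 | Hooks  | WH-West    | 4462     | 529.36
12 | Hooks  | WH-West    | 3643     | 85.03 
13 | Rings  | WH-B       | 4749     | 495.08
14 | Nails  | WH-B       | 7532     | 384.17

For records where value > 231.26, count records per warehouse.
SELECT warehouse, COUNT(*)
FROM inventory
WHERE value > 231.26
GROUP BY warehouse

Note: WHERE filters rows before grouping.

Result:
  WH-B: 4
  WH-Central: 1
  WH-North: 2
  WH-South: 2
  WH-West: 2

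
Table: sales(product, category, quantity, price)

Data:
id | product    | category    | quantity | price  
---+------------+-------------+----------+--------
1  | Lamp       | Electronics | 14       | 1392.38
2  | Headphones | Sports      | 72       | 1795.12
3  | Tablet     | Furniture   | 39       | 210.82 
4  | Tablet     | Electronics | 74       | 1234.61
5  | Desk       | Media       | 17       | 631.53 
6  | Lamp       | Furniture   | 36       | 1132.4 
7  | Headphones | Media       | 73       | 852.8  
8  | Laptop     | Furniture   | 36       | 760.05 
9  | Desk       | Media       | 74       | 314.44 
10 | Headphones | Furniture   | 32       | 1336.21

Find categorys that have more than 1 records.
SELECT category, COUNT(*) as cnt
FROM sales
GROUP BY category
HAVING COUNT(*) > 1

Result:
  Electronics: 2
  Furniture: 4
  Media: 3

Note: HAVING filters groups after aggregation, WHERE filters rows before.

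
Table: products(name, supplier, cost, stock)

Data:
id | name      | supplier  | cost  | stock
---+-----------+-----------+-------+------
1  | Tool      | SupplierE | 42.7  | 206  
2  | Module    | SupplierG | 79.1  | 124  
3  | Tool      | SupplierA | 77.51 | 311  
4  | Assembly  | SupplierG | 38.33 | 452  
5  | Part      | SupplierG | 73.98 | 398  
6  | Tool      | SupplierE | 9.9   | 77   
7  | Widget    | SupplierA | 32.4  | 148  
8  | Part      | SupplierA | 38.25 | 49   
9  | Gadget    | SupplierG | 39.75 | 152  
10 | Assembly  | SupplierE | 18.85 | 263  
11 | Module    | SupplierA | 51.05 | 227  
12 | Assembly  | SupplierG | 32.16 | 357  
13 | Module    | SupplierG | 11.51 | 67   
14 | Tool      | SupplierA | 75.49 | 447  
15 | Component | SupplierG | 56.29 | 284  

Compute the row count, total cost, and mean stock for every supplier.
SELECT supplier,
       COUNT(*) as cnt,
       SUM(cost) as total_cost,
       AVG(stock) as avg_stock
FROM products
GROUP BY supplier

Result:
  SupplierA: 5 records, 274.70 total cost, 236.40 avg stock
  SupplierE: 3 records, 71.45 total cost, 182.00 avg stock
  SupplierG: 7 records, 331.12 total cost, 262.00 avg stock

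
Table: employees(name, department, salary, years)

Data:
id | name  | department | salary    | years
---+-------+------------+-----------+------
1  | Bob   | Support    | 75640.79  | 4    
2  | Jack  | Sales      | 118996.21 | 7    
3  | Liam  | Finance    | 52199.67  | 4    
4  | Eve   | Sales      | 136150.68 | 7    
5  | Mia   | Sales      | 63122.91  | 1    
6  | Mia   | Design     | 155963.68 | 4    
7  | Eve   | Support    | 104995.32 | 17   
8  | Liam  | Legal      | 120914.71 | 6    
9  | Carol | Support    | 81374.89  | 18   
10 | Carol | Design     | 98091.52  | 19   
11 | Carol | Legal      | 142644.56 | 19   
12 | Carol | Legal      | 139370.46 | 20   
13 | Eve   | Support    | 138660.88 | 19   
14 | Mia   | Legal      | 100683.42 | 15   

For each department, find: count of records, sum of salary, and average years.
SELECT department,
       COUNT(*) as cnt,
       SUM(salary) as total_salary,
       AVG(years) as avg_years
FROM employees
GROUP BY department

Result:
  Design: 2 records, 254055.20 total salary, 11.50 avg years
  Finance: 1 records, 52199.67 total salary, 4.00 avg years
  Legal: 4 records, 503613.15 total salary, 15.00 avg years
  Sales: 3 records, 318269.80 total salary, 5.00 avg years
  Support: 4 records, 400671.88 total salary, 14.50 avg years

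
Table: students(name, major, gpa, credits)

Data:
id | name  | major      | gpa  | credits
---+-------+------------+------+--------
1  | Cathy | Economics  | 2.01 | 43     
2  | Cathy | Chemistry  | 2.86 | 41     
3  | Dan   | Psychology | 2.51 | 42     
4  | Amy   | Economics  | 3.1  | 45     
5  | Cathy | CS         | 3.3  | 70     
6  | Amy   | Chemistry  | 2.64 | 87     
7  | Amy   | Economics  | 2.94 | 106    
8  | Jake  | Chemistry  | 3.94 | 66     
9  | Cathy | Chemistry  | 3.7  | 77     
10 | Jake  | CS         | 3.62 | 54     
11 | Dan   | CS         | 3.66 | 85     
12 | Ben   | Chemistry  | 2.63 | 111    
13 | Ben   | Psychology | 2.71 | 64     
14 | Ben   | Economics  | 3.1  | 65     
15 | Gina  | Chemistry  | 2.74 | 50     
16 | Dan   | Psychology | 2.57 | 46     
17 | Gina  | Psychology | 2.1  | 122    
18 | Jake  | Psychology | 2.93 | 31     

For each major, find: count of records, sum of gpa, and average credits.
SELECT major,
       COUNT(*) as cnt,
       SUM(gpa) as total_gpa,
       AVG(credits) as avg_credits
FROM students
GROUP BY major

Result:
  CS: 3 records, 10.58 total gpa, 69.67 avg credits
  Chemistry: 6 records, 18.51 total gpa, 72.00 avg credits
  Economics: 4 records, 11.15 total gpa, 64.75 avg credits
  Psychology: 5 records, 12.82 total gpa, 61.00 avg credits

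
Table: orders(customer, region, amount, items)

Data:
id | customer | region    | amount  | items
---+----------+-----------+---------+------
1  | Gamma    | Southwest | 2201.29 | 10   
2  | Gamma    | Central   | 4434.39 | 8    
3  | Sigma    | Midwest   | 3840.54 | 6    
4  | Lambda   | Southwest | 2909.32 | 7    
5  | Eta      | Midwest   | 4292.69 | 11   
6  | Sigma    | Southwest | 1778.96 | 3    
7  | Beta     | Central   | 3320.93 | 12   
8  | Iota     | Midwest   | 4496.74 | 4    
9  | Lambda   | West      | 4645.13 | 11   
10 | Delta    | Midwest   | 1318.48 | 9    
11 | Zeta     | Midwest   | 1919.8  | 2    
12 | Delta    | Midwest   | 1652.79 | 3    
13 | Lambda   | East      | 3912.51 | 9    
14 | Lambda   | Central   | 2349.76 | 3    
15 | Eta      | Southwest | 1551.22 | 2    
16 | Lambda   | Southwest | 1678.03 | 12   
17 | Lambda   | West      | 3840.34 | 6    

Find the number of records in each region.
SELECT region, COUNT(*) as count
FROM orders
GROUP BY region

Result:
  Central: 3
  East: 1
  Midwest: 6
  Southwest: 5
  West: 2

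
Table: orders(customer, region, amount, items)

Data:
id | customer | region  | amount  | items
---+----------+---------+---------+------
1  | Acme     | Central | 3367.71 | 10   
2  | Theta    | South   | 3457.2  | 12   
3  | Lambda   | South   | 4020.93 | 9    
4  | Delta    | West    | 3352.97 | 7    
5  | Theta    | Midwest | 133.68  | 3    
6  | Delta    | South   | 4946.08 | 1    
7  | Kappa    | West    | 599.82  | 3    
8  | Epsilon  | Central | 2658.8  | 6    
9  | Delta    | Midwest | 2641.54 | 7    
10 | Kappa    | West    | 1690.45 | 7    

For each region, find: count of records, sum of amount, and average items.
SELECT region,
       COUNT(*) as cnt,
       SUM(amount) as total_amount,
       AVG(items) as avg_items
FROM orders
GROUP BY region

Result:
  Central: 2 records, 6026.51 total amount, 8.00 avg items
  Midwest: 2 records, 2775.22 total amount, 5.00 avg items
  South: 3 records, 12424.21 total amount, 7.33 avg items
  West: 3 records, 5643.24 total amount, 5.67 avg items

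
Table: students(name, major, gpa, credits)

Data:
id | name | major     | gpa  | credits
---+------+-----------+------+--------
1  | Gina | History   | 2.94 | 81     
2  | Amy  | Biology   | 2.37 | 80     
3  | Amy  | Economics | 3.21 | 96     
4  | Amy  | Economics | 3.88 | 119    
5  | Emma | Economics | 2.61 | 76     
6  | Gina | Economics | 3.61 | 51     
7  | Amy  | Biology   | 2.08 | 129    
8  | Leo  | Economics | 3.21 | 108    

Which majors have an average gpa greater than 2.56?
SELECT major, AVG(gpa)
FROM students
GROUP BY major
HAVING AVG(gpa) > 2.56

Result:
  Economics: avg=3.30
  History: avg=2.94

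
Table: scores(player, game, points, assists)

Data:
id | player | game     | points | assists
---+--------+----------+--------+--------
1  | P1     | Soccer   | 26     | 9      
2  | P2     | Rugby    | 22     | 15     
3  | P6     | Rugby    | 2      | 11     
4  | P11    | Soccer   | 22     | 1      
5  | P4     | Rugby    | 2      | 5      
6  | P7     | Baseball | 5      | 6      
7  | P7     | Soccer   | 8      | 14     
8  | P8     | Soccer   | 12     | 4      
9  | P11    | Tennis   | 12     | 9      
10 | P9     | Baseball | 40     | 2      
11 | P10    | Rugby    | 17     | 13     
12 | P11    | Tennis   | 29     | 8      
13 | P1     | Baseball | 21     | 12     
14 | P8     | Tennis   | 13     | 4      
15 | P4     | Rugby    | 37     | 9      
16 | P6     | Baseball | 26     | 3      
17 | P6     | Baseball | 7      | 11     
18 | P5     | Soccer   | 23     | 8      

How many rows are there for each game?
SELECT game, COUNT(*) as count
FROM scores
GROUP BY game

Result:
  Baseball: 5
  Rugby: 5
  Soccer: 5
  Tennis: 3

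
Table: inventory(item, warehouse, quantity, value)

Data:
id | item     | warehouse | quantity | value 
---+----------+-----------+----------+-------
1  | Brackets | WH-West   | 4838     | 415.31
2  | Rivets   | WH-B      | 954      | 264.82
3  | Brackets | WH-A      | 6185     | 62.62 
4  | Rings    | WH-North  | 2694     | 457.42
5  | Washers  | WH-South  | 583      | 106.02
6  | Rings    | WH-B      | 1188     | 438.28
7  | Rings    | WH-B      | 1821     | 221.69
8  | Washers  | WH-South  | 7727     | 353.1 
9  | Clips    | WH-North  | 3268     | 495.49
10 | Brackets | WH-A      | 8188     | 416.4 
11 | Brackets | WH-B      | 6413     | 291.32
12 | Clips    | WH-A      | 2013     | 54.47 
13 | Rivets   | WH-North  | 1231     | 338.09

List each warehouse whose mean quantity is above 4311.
SELECT warehouse, AVG(quantity)
FROM inventory
GROUP BY warehouse
HAVING AVG(quantity) > 4311

Result:
  WH-A: avg=5462.00
  WH-West: avg=4838.00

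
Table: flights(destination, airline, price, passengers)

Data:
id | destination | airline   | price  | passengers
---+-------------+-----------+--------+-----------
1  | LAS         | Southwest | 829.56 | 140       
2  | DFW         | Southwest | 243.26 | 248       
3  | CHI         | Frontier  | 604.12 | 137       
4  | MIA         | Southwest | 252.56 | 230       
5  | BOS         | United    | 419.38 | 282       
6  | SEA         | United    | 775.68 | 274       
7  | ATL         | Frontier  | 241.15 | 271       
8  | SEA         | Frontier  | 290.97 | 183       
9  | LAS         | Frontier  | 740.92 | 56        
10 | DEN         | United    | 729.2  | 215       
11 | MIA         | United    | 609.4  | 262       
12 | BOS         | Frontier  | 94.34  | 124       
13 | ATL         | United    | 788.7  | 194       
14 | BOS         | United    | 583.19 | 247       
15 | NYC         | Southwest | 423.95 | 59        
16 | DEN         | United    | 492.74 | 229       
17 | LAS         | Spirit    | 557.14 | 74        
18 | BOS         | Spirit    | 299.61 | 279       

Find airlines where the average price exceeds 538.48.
SELECT airline, AVG(price)
FROM flights
GROUP BY airline
HAVING AVG(price) > 538.48

Result:
  United: avg=628.33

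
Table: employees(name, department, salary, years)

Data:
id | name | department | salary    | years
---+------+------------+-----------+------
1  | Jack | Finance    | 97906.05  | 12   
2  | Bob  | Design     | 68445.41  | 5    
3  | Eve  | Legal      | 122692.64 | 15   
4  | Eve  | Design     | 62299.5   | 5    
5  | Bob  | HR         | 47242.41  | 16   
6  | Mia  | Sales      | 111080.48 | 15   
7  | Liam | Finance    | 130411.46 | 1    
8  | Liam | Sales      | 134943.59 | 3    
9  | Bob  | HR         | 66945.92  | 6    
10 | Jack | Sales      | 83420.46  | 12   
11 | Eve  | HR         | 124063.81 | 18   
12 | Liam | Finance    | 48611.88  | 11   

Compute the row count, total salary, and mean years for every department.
SELECT department,
       COUNT(*) as cnt,
       SUM(salary) as total_salary,
       AVG(years) as avg_years
FROM employees
GROUP BY department

Result:
  Design: 2 records, 130744.91 total salary, 5.00 avg years
  Finance: 3 records, 276929.39 total salary, 8.00 avg years
  HR: 3 records, 238252.14 total salary, 13.33 avg years
  Legal: 1 records, 122692.64 total salary, 15.00 avg years
  Sales: 3 records, 329444.53 total salary, 10.00 avg years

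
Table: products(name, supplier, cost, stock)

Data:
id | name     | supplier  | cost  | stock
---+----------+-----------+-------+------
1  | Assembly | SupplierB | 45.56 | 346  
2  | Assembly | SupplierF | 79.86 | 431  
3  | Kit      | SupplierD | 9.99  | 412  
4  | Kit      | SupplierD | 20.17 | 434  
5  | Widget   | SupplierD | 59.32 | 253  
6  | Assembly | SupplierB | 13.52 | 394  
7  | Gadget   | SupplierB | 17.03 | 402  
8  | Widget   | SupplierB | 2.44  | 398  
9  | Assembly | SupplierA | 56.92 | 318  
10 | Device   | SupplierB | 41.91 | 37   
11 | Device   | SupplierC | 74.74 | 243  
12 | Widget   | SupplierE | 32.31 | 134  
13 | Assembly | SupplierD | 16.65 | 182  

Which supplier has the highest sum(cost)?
SELECT supplier, SUM(cost) as val
FROM products
GROUP BY supplier
ORDER BY val DESC
LIMIT 1

Result: SupplierB with sum(cost) = 120.46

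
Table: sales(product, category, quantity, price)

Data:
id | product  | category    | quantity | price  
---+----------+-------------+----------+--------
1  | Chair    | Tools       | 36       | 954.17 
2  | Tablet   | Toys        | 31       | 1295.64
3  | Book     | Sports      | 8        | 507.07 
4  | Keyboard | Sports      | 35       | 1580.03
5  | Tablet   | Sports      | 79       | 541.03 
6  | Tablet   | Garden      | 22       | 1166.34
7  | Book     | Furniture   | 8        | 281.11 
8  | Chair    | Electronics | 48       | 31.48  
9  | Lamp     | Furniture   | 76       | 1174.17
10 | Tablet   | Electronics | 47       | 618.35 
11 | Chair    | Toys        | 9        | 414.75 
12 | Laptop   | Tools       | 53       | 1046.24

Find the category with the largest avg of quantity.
SELECT category, AVG(quantity) as val
FROM sales
GROUP BY category
ORDER BY val DESC
LIMIT 1

Result: Electronics with avg(quantity) = 47.50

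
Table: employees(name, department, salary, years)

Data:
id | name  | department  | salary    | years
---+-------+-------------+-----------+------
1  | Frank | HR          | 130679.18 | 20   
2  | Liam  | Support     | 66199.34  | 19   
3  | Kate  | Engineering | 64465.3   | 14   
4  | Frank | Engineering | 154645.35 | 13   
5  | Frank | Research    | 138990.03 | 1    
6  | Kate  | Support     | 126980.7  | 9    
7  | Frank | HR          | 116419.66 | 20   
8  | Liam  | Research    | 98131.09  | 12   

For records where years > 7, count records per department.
SELECT department, COUNT(*)
FROM employees
WHERE years > 7
GROUP BY department

Note: WHERE filters rows before grouping.

Result:
  Engineering: 2
  HR: 2
  Research: 1
  Support: 2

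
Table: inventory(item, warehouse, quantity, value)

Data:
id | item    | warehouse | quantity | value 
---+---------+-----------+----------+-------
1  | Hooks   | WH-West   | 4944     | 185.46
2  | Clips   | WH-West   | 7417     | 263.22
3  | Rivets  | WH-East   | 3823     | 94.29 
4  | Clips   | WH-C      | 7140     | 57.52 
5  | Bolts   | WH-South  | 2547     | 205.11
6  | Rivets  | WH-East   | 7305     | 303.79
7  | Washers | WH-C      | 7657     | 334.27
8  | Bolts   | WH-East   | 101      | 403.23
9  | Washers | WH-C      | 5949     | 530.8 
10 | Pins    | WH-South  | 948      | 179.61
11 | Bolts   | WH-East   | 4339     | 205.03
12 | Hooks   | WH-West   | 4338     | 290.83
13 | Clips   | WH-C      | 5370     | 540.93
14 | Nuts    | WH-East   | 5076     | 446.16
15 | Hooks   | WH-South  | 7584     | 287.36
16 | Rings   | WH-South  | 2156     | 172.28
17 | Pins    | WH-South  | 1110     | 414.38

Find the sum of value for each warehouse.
SELECT warehouse, SUM(value) as result
FROM inventory
GROUP BY warehouse

Result:
  WH-C: 1463.52
  WH-East: 1452.50
  WH-South: 1258.74
  WH-West: 739.51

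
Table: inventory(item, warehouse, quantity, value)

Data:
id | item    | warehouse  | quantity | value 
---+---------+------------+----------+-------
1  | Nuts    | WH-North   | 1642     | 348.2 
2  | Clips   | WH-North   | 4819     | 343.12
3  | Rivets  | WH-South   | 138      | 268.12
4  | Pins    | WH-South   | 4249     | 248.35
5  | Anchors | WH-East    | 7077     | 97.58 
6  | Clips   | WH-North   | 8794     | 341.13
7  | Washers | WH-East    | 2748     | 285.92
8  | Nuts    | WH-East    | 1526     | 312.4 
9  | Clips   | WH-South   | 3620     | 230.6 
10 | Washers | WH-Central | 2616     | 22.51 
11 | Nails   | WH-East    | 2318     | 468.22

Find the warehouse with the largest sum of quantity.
SELECT warehouse, SUM(quantity) as val
FROM inventory
GROUP BY warehouse
ORDER BY val DESC
LIMIT 1

Result: WH-North with sum(quantity) = 15255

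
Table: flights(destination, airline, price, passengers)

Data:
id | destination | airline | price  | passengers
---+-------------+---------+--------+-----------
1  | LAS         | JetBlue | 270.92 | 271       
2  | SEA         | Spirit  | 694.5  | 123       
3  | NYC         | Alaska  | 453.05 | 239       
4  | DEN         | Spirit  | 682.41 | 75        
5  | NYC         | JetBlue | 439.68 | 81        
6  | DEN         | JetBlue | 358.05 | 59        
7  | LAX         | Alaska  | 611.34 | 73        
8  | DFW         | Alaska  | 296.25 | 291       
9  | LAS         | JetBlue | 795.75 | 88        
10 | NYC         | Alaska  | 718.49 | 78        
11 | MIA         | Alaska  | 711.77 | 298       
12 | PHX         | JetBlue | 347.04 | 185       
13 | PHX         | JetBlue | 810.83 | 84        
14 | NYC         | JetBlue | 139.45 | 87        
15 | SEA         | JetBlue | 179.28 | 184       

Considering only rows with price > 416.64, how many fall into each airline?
SELECT airline, COUNT(*)
FROM flights
WHERE price > 416.64
GROUP BY airline

Note: WHERE filters rows before grouping.

Result:
  Alaska: 4
  JetBlue: 3
  Spirit: 2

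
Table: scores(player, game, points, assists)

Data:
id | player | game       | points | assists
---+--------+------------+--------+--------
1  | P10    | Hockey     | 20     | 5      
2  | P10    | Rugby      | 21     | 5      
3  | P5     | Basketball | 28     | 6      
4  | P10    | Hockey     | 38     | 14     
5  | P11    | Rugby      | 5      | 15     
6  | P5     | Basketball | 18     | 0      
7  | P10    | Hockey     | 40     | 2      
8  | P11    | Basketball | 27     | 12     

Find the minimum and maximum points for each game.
SELECT game, MIN(points), MAX(points)
FROM scores
GROUP BY game

Result:
  Basketball: min=18, max=28
  Hockey: min=20, max=40
  Rugby: min=5, max=21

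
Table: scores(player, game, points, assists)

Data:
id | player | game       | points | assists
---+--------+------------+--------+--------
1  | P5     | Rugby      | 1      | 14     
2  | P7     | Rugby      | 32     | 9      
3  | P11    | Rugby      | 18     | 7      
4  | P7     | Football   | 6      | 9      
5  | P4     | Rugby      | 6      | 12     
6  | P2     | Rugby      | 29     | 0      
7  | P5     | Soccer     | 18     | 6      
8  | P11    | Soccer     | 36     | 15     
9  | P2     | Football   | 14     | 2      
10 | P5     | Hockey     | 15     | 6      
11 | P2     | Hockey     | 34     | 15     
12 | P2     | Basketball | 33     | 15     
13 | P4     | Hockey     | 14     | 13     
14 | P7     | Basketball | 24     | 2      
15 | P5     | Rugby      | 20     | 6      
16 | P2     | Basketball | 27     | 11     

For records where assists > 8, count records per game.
SELECT game, COUNT(*)
FROM scores
WHERE assists > 8
GROUP BY game

Note: WHERE filters rows before grouping.

Result:
  Basketball: 2
  Football: 1
  Hockey: 2
  Rugby: 3
  Soccer: 1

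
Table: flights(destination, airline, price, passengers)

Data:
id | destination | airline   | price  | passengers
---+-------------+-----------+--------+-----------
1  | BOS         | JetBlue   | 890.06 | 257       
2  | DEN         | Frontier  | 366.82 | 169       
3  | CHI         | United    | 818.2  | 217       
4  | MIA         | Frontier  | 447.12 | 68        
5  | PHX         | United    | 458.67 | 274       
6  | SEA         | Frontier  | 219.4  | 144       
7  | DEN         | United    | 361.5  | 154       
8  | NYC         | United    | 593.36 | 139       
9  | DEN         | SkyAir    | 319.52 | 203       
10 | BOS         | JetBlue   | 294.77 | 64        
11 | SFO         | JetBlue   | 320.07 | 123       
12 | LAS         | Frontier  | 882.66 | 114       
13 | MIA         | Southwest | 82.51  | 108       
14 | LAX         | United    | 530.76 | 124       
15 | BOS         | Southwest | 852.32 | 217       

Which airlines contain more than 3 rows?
SELECT airline, COUNT(*) as cnt
FROM flights
GROUP BY airline
HAVING COUNT(*) > 3

Result:
  Frontier: 4
  United: 5

Note: HAVING filters groups after aggregation, WHERE filters rows before.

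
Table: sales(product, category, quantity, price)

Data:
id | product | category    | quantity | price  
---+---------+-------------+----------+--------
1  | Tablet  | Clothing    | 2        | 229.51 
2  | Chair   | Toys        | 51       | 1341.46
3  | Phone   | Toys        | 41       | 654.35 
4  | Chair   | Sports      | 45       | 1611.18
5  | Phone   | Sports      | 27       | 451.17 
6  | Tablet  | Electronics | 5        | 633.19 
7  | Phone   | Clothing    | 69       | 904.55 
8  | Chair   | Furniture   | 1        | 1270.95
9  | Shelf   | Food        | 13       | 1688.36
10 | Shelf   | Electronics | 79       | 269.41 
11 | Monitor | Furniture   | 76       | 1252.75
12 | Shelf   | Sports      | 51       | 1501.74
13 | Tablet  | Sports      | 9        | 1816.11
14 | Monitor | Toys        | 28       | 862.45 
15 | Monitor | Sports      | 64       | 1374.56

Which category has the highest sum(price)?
SELECT category, SUM(price) as val
FROM sales
GROUP BY category
ORDER BY val DESC
LIMIT 1

Result: Sports with sum(price) = 6754.76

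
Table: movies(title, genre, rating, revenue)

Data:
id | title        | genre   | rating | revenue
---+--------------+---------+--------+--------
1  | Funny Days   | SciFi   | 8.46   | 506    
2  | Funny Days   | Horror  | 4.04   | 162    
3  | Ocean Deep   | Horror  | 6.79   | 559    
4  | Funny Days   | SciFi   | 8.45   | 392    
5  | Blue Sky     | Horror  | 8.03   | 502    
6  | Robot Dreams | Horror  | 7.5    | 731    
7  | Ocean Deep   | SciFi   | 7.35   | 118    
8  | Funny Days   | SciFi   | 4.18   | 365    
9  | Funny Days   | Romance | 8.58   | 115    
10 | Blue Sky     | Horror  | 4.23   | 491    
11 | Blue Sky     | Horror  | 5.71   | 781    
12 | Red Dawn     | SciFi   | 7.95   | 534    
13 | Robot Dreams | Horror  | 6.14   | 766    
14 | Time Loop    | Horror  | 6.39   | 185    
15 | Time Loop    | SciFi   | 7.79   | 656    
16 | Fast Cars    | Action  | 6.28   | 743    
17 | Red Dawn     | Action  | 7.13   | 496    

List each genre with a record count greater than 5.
SELECT genre, COUNT(*) as cnt
FROM movies
GROUP BY genre
HAVING COUNT(*) > 5

Result:
  Horror: 8
  SciFi: 6

Note: HAVING filters groups after aggregation, WHERE filters rows before.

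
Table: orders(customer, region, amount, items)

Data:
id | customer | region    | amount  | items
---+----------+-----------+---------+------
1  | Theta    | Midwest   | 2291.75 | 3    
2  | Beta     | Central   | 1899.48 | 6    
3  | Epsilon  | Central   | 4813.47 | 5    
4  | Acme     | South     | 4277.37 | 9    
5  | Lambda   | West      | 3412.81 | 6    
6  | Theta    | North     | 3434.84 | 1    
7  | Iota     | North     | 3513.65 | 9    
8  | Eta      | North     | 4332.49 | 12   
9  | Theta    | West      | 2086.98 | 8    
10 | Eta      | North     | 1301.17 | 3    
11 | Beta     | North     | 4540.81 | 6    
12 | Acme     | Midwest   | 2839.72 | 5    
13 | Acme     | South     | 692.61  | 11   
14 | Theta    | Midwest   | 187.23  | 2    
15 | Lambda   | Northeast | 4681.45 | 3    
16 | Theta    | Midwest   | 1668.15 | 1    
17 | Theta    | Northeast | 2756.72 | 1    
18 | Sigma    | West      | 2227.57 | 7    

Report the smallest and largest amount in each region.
SELECT region, MIN(amount), MAX(amount)
FROM orders
GROUP BY region

Result:
  Central: min=1899.48, max=4813.47
  Midwest: min=187.23, max=2839.72
  North: min=1301.17, max=4540.81
  Northeast: min=2756.72, max=4681.45
  South: min=692.61, max=4277.37
  West: min=2086.98, max=3412.81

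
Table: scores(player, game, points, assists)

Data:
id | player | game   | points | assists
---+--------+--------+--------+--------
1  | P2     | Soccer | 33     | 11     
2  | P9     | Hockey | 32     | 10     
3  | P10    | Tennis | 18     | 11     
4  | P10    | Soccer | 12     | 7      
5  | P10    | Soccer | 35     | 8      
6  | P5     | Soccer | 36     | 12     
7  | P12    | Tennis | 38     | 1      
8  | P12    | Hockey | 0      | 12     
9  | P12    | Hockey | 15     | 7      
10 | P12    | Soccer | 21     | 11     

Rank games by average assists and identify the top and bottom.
SELECT game, AVG(assists)
FROM scores
GROUP BY game
ORDER BY AVG(assists)

All groups:
  Tennis: 6.00
  Hockey: 9.67
  Soccer: 9.80

Highest: Soccer (9.80)
Lowest: Tennis (6.00)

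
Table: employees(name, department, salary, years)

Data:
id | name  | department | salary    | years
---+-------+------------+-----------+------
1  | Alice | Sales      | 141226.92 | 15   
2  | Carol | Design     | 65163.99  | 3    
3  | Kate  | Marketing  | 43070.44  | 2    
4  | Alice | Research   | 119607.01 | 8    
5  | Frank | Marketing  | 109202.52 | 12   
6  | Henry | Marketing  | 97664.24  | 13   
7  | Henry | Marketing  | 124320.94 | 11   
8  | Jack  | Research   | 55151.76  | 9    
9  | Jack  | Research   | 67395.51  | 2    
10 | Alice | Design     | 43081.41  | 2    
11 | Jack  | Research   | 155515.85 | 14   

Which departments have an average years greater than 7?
SELECT department, AVG(years)
FROM employees
GROUP BY department
HAVING AVG(years) > 7

Result:
  Marketing: avg=9.50
  Research: avg=8.25
  Sales: avg=15.00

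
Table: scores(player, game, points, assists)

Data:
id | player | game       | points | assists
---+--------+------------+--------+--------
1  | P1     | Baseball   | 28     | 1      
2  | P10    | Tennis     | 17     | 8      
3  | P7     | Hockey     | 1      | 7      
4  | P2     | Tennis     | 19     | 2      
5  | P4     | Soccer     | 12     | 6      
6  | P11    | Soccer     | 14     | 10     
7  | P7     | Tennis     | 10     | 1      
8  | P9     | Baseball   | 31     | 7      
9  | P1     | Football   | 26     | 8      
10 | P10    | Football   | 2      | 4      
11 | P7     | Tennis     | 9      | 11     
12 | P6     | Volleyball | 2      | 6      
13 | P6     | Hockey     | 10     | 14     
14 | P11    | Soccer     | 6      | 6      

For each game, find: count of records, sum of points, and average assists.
SELECT game,
       COUNT(*) as cnt,
       SUM(points) as total_points,
       AVG(assists) as avg_assists
FROM scores
GROUP BY game

Result:
  Baseball: 2 records, 59 total points, 4.00 avg assists
  Football: 2 records, 28 total points, 6.00 avg assists
  Hockey: 2 records, 11 total points, 10.50 avg assists
  Soccer: 3 records, 32 total points, 7.33 avg assists
  Tennis: 4 records, 55 total points, 5.50 avg assists
  Volleyball: 1 records, 2 total points, 6.00 avg assists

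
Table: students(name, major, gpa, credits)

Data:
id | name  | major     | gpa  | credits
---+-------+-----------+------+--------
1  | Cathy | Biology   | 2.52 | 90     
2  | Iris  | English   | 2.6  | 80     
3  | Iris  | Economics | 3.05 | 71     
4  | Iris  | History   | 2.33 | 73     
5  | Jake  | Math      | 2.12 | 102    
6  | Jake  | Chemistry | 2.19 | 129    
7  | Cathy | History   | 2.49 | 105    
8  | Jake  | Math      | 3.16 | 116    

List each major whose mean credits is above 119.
SELECT major, AVG(credits)
FROM students
GROUP BY major
HAVING AVG(credits) > 119

Result:
  Chemistry: avg=129.00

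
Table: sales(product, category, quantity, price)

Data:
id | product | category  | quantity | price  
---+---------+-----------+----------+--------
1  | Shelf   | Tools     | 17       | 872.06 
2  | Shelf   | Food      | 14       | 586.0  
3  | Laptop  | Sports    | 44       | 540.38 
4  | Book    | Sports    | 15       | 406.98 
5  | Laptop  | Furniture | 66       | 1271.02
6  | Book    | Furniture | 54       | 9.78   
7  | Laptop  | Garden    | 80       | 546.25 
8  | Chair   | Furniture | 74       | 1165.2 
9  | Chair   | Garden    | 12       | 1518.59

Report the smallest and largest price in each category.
SELECT category, MIN(price), MAX(price)
FROM sales
GROUP BY category

Result:
  Food: min=586.00, max=586.00
  Furniture: min=9.78, max=1271.02
  Garden: min=546.25, max=1518.59
  Sports: min=406.98, max=540.38
  Tools: min=872.06, max=872.06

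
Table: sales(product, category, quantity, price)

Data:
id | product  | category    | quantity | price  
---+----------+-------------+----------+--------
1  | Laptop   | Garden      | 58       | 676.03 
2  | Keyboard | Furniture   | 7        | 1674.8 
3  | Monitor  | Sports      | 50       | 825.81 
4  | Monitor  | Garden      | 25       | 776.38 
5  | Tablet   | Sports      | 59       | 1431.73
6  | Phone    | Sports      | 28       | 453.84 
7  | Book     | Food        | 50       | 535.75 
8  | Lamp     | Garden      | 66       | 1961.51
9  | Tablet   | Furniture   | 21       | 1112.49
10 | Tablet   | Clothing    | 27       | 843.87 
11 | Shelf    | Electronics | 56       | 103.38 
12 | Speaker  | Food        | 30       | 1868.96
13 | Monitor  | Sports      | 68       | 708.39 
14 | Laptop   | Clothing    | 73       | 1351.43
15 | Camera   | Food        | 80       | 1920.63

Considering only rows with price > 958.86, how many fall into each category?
SELECT category, COUNT(*)
FROM sales
WHERE price > 958.86
GROUP BY category

Note: WHERE filters rows before grouping.

Result:
  Clothing: 1
  Food: 2
  Furniture: 2
  Garden: 1
  Sports: 1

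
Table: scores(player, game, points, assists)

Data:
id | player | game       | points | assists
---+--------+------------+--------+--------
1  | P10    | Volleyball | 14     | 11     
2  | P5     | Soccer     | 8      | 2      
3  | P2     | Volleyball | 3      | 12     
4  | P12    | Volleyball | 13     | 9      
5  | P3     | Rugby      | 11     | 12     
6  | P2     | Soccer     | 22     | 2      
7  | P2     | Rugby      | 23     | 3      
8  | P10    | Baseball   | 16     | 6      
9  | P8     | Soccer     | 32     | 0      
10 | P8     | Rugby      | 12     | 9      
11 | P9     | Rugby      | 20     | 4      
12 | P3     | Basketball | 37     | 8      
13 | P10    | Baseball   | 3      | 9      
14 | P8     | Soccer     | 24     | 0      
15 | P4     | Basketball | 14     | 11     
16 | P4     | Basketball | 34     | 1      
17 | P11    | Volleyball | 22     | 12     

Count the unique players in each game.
SELECT game, COUNT(DISTINCT player)
FROM scores
GROUP BY game

Result:
  Baseball: 1 distinct
  Basketball: 2 distinct
  Rugby: 4 distinct
  Soccer: 3 distinct
  Volleyball: 4 distinct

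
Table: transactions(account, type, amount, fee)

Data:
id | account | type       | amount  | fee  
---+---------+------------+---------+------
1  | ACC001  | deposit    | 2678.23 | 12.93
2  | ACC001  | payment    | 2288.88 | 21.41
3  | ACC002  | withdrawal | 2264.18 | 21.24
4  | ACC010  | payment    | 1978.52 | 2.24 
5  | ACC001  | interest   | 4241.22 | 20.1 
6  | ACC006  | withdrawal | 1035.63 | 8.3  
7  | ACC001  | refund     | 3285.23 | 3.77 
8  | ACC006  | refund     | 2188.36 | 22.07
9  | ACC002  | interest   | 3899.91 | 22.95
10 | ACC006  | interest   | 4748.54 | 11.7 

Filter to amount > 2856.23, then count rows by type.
SELECT type, COUNT(*)
FROM transactions
WHERE amount > 2856.23
GROUP BY type

Note: WHERE filters rows before grouping.

Result:
  interest: 3
  refund: 1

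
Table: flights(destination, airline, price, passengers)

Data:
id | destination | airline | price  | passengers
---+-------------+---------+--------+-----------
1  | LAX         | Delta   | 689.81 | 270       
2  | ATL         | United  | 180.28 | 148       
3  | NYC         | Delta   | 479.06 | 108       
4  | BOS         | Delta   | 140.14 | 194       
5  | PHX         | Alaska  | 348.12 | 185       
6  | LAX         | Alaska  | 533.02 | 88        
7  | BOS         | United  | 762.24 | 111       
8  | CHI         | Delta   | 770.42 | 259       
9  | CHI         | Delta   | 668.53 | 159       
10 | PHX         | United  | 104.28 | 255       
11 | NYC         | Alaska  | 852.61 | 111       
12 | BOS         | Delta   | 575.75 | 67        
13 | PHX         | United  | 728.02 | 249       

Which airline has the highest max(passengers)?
SELECT airline, MAX(passengers) as val
FROM flights
GROUP BY airline
ORDER BY val DESC
LIMIT 1

Result: Delta with max(passengers) = 270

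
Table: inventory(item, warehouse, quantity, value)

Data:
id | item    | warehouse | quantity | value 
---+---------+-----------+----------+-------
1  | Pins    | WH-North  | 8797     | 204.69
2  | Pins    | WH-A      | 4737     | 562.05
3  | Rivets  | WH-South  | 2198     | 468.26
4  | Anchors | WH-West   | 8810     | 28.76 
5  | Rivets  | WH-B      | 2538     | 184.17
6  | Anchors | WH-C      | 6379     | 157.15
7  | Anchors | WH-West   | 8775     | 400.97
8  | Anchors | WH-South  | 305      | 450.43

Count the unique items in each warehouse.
SELECT warehouse, COUNT(DISTINCT item)
FROM inventory
GROUP BY warehouse

Result:
  WH-A: 1 distinct
  WH-B: 1 distinct
  WH-C: 1 distinct
  WH-North: 1 distinct
  WH-South: 2 distinct
  WH-West: 1 distinct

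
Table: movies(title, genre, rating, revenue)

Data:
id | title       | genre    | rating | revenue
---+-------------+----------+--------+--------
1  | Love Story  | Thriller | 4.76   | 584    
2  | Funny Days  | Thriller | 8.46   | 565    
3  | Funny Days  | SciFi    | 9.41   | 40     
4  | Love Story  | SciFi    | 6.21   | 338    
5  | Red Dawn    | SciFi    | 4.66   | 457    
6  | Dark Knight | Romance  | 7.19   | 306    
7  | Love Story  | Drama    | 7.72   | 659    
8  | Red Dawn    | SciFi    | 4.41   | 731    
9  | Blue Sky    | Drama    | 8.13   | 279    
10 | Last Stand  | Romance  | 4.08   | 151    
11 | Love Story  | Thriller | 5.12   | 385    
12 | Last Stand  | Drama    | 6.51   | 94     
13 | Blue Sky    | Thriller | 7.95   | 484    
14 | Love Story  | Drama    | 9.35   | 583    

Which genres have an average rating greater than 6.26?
SELECT genre, AVG(rating)
FROM movies
GROUP BY genre
HAVING AVG(rating) > 6.26

Result:
  Drama: avg=7.93
  Thriller: avg=6.57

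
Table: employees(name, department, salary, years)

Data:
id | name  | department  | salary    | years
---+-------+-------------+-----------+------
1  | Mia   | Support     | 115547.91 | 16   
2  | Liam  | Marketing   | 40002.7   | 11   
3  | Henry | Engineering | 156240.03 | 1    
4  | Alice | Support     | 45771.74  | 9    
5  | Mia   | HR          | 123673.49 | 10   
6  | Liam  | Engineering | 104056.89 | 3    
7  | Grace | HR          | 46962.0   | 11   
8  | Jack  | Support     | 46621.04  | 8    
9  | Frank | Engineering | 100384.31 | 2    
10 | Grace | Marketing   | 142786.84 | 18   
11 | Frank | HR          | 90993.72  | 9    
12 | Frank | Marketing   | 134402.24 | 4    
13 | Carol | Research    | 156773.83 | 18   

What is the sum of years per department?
SELECT department, SUM(years) as result
FROM employees
GROUP BY department

Result:
  Engineering: 6
  HR: 30
  Marketing: 33
  Research: 18
  Support: 33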